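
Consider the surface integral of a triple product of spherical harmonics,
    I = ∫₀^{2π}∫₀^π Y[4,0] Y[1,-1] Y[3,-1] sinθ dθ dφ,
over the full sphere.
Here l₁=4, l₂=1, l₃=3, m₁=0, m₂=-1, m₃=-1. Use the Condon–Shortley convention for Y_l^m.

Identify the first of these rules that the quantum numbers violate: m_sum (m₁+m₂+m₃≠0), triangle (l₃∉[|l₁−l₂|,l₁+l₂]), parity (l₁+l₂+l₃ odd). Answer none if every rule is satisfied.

Σmᵢ = -2  ✗
l₃∈[|l₁−l₂|,l₁+l₂]=[3,5], have l₃=3
Σlᵢ = 8 ⇒ even

m_sum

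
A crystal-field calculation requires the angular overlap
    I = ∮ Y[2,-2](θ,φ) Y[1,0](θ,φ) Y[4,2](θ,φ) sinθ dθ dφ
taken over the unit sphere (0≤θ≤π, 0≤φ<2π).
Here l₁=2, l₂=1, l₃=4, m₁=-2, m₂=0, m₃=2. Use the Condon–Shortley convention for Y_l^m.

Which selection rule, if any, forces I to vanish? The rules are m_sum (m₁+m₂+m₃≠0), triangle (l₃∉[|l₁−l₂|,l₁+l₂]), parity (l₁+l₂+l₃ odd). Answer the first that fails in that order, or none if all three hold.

m₁+m₂+m₃ = -2 + 0 + 2 = 0  ✓
triangle: |2−1|=1 ≤ l₃=4 ≤ 2+1=3  ✗
parity: l₁+l₂+l₃ = 7 is odd

triangle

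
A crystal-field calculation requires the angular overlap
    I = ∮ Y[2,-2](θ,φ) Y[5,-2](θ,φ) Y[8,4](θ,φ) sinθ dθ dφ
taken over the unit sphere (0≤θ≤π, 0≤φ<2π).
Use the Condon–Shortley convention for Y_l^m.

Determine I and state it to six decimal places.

|2−5|≤8≤2+5 violated ⇒ I = 0

0.000000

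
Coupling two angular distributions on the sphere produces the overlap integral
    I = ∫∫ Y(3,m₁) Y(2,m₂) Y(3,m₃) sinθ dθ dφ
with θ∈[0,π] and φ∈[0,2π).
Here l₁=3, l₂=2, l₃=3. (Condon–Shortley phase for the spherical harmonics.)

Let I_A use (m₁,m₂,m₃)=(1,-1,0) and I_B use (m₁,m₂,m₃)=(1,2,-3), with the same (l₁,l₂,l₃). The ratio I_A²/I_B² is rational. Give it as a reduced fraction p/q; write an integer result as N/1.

l's match ⇒ only the (l;m) 3-j factors differ between A and B.
A: triangle coeff Δ(3,2,3) = 1/3780; Σ_t [0,1]: t=0:+1/8 t=1:−1/12 = 1/24; (3j)²=1/210 [(3 2 3; 1 -1 0)], sign=-1
B: triangle coeff Δ(3,2,3) = 1/3780; Σ_t [2,2]: t=2:+1/96 = 1/96; (3j)²=1/42 [(3 2 3; 1 2 -3)], sign=+1
I_A²/I_B² = (1/210)/(1/42) = 1/5

1/5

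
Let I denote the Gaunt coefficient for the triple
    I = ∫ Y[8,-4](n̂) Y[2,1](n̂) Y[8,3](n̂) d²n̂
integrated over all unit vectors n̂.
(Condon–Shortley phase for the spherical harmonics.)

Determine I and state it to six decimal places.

0.146979

m-sum 0 ✓  L=18 even ✓  6≤8≤10 ✓
Π(2lᵢ+1) = 17×5×17 = 1445
triangle coeff Δ(8,2,8) = 1/348840
Σ_t [0,2]: t=0:+1/116121600 t=1:−1/25401600 t=2:+1/116121600 = -1/45158400
(3j)²=24/1615 [(8 2 8; 0 0 0)], sign=-1
Σ_t [1,2]: t=1:−1/479001600 t=2:+1/174182400 = 1/273715200
(3j)²=49/3876 [(8 2 8; -4 1 3)], sign=-1
⇒ 4πI² = 98/361
I = (+1)√(98/361/(4π)) = 0.14697873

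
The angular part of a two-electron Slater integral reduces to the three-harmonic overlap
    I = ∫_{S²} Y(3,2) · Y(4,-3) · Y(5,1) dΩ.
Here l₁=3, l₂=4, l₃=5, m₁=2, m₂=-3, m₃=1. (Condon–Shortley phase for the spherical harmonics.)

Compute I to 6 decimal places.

Rules hold: Σm=0, L=12 even, 1≤5≤7.
N = 7·9·11 = 693
Δ = 2!·4!·6!/13! = 1/180180
Racah Σ t=0..2: t=0:+1/576 t=1:−1/144 t=2:+1/576 = -1/288
⇒ 3j(3 4 5; 0 0 0)² = 20/1001, sgn +1
Racah Σ t=0..1: t=0:+1/1440 t=1:−1/17280 = 11/17280
⇒ 3j(3 4 5; 2 -3 1)² = 11/468, sgn +1
4πI² = N·(3j₀)²·(3jₘ)² = 55/169
I = +1·√(0.325444/4π) = 0.16092854

0.160929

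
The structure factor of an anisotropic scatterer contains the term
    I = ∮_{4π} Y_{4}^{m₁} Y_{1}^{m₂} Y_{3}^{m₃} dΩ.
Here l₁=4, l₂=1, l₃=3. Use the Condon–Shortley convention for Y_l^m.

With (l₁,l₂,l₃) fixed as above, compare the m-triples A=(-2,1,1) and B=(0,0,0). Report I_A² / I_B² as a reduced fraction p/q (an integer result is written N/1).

15/16

Same 4,1,3: normalisation and zero-m 3j drop out of the ratio.
A: Δ: 2! 6! 0! / 9! → 1/252; sum: t=2:+1/96 = 1/96; 3j²(4 1 3; -2 1 1) = Δ·Π!·Σ² = 5/84  (sign +1)
B: Δ: 2! 6! 0! / 9! → 1/252; sum: t=1:−1/36 = -1/36; 3j²(4 1 3; 0 0 0) = Δ·Π!·Σ² = 4/63  (sign +1)
I_A²/I_B² = (5/84)/(4/63) = 15/16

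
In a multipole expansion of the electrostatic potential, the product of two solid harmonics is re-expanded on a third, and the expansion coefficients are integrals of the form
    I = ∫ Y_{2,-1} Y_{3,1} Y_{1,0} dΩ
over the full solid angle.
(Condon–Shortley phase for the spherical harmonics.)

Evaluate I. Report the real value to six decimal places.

-0.233597

Rules hold: Σm=0, L=6 even, 1≤1≤5.
N = 5·7·3 = 105
Δ = 4!·0!·2!/7! = 1/105
Racah Σ t=2..2: t=2:+1/4 = 1/4
⇒ 3j(2 3 1; 0 0 0)² = 3/35, sgn -1
Racah Σ t=3..3: t=3:−1/6 = -1/6
⇒ 3j(2 3 1; -1 1 0)² = 8/105, sgn +1
4πI² = N·(3j₀)²·(3jₘ)² = 24/35
I = -1·√(0.685714/4π) = -0.23359668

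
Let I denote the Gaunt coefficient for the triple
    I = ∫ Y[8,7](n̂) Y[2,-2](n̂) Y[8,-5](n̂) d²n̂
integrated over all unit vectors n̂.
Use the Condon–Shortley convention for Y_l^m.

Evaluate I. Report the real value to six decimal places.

0.096220

Checks pass: Σm=0; 18 even; l₃=8∈[6,10].
(2·8+1)(2·2+1)(2·8+1) = 1445
Δ: 2! 14! 2! / 19! → 1/348840
sum: t=0:+1/116121600 t=1:−1/25401600 t=2:+1/116121600 = -1/45158400
3j²(8 2 8; 0 0 0) = Δ·Π!·Σ² = 24/1615  (sign -1)
sum: t=0:+1/24908083200 = 1/24908083200
3j²(8 2 8; 7 -2 -5) = Δ·Π!·Σ² = 7/1292  (sign -1)
combine: 4πI² = 1445·24/1615·7/1292 = 42/361
take √, sign +1: I = 0.09622017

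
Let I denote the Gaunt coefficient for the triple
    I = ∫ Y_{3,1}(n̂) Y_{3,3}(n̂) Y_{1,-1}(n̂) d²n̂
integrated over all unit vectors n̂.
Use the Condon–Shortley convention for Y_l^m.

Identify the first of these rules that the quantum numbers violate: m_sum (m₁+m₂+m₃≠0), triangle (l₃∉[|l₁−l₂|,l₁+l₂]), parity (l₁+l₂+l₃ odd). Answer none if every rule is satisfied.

azimuthal sum: 1 + 3 − 1 = 3  ✗
0 ≤ 1 ≤ 6 (triangle on l)
L = 3 + 3 + 1 = 7 (odd)

m_sum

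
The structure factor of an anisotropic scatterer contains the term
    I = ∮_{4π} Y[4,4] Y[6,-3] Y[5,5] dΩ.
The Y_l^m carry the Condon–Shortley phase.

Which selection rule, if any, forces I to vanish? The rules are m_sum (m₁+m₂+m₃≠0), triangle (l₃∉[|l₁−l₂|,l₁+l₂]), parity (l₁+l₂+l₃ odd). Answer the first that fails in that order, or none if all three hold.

azimuthal sum: 4 − 3 + 5 = 6  ✗
2 ≤ 5 ≤ 10 (triangle on l)
L = 4 + 6 + 5 = 15 (odd)

m_sum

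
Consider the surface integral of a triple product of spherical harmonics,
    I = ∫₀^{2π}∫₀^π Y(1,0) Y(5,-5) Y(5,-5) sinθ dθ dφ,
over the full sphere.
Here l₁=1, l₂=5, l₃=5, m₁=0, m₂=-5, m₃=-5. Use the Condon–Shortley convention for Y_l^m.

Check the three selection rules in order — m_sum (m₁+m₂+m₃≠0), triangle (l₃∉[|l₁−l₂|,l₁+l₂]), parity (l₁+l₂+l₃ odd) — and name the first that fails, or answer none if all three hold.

m₁+m₂+m₃ = 0 − 5 − 5 = -10  ✗
triangle: |1−5|=4 ≤ l₃=5 ≤ 1+5=6
parity: l₁+l₂+l₃ = 11 is odd

m_sum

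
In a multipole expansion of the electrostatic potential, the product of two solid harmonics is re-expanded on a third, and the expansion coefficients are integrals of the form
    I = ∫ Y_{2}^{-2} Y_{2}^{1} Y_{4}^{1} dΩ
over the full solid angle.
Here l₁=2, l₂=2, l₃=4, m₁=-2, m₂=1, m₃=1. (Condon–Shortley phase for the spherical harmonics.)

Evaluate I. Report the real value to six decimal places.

Checks pass: Σm=0; 8 even; l₃=4∈[0,4].
(2·2+1)(2·2+1)(2·4+1) = 225
Δ: 0! 4! 4! / 9! → 1/630
sum: t=0:+1/16 = 1/16
3j²(2 2 4; 0 0 0) = Δ·Π!·Σ² = 2/35  (sign +1)
sum: t=0:+1/144 = 1/144
3j²(2 2 4; -2 1 1) = Δ·Π!·Σ² = 1/126  (sign -1)
combine: 4πI² = 225·2/35·1/126 = 5/49
take √, sign -1: I = -0.09011188

-0.090112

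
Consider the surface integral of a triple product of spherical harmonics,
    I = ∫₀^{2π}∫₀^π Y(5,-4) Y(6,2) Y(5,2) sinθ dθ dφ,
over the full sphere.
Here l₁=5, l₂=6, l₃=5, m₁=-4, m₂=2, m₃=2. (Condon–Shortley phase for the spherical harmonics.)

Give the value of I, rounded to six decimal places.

m-sum 0 ✓  L=16 even ✓  1≤5≤11 ✓
Π(2lᵢ+1) = 11×13×11 = 1573
triangle coeff Δ(5,6,5) = 1/28588560
Σ_t [1,5]: t=1:−1/345600 t=2:+1/13824 t=3:−1/5184 t=4:+1/13824 t=5:−1/345600 = -7/129600
(3j)²=80/7293 [(5 6 5; 0 0 0)], sign=+1
Σ_t [5,6]: t=5:−1/103680 t=6:+1/207360 = -1/207360
(3j)²=21/2431 [(5 6 5; -4 2 2)], sign=+1
⇒ 4πI² = 560/3757
I = (+1)√(560/3757/(4π)) = 0.10891018

0.108910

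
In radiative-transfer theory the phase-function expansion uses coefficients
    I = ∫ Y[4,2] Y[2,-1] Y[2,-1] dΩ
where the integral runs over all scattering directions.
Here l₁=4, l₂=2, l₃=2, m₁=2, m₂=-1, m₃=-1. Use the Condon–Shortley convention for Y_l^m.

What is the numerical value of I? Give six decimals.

Rules hold: Σm=0, L=8 even, 2≤2≤6.
N = 9·5·5 = 225
Δ = 4!·4!·0!/9! = 1/630
Racah Σ t=2..2: t=2:+1/16 = 1/16
⇒ 3j(4 2 2; 0 0 0)² = 2/35, sgn +1
Racah Σ t=1..1: t=1:−1/36 = -1/36
⇒ 3j(4 2 2; 2 -1 -1)² = 4/63, sgn +1
4πI² = N·(3j₀)²·(3jₘ)² = 40/49
I = +1·√(0.816327/4π) = 0.25487487

0.254875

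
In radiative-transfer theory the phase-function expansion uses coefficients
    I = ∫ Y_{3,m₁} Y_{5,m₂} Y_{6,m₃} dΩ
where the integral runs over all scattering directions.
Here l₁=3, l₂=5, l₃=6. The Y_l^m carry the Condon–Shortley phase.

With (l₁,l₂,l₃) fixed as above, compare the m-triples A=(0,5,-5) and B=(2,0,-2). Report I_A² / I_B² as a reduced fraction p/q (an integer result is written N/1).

99/14

Shared (l₁,l₂,l₃)=(3,5,6): N and (l;000)² cancel in I_A²/I_B².
A: Δ = 2!·4!·8!/15! = 1/675675; Racah Σ t=2..2: t=2:+1/483840 = 1/483840; ⇒ 3j(3 5 6; 0 5 -5)² = 3/91, sgn -1
B: Δ = 2!·4!·8!/15! = 1/675675; Racah Σ t=0..1: t=0:+1/8640 t=1:−1/13824 = 1/23040; ⇒ 3j(3 5 6; 2 0 -2)² = 2/429, sgn +1
I_A²/I_B² = (3/91)/(2/429) = 99/14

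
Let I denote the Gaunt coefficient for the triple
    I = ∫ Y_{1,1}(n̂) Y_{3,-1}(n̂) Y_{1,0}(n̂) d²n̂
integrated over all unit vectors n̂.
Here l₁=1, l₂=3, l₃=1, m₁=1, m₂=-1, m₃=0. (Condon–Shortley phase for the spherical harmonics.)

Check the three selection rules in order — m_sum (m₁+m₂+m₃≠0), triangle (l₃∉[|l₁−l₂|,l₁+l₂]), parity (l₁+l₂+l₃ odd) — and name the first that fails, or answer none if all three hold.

triangle

m₁+m₂+m₃ = 1 − 1 + 0 = 0  ✓
triangle: |1−3|=2 ≤ l₃=1 ≤ 1+3=4  ✗
parity: l₁+l₂+l₃ = 5 is odd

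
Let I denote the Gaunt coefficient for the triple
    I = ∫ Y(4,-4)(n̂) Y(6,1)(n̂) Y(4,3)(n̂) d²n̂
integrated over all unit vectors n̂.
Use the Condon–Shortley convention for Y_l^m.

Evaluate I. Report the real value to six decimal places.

Checks pass: Σm=0; 14 even; l₃=4∈[2,10].
(2·4+1)(2·6+1)(2·4+1) = 1053
Δ: 6! 2! 6! / 15! → 1/1261260
sum: t=2:+1/4608 t=3:−1/1296 t=4:+1/4608 = -7/20736
3j²(4 6 4; 0 0 0) = Δ·Π!·Σ² = 20/1287  (sign -1)
sum: t=6:+1/172800 = 1/172800
3j²(4 6 4; -4 1 3) = Δ·Π!·Σ² = 7/2145  (sign -1)
combine: 4πI² = 1053·20/1287·7/2145 = 84/1573
take √, sign +1: I = 0.06518840

0.065188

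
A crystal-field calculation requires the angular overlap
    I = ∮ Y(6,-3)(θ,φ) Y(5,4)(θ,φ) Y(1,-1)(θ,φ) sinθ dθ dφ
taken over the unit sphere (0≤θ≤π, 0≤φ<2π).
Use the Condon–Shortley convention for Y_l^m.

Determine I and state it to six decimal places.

Rules hold: Σm=0, L=12 even, 1≤1≤11.
N = 13·11·3 = 429
Δ = 10!·2!·0!/13! = 1/858
Racah Σ t=5..5: t=5:−1/14400 = -1/14400
⇒ 3j(6 5 1; 0 0 0)² = 6/143, sgn +1
Racah Σ t=9..9: t=9:−1/725760 = -1/725760
⇒ 3j(6 5 1; -3 4 -1)² = 1/286, sgn -1
4πI² = N·(3j₀)²·(3jₘ)² = 9/143
I = -1·√(0.0629371/4π) = -0.07076985

-0.070770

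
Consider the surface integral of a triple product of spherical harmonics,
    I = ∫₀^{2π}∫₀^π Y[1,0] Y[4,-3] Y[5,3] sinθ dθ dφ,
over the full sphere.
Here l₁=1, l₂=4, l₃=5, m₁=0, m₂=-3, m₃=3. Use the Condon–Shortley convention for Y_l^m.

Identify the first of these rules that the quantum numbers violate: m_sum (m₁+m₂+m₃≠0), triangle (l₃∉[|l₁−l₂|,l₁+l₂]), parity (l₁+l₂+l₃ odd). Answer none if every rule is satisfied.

none

azimuthal sum: 0 − 3 + 3 = 0  ✓
3 ≤ 5 ≤ 5 (triangle on l)  ✓
L = 1 + 4 + 5 = 10 (even)  ✓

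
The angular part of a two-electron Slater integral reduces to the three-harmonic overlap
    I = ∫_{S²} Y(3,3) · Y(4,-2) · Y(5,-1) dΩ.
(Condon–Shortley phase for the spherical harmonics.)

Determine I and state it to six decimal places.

m-sum 0 ✓  L=12 even ✓  1≤5≤7 ✓
Π(2lᵢ+1) = 7×9×11 = 693
triangle coeff Δ(3,4,5) = 1/180180
Σ_t [0,2]: t=0:+1/576 t=1:−1/144 t=2:+1/576 = -1/288
(3j)²=20/1001 [(3 4 5; 0 0 0)], sign=+1
Σ_t [0,0]: t=0:+1/2304 = 1/2304
(3j)²=75/4004 [(3 4 5; 3 -2 -1)], sign=+1
⇒ 4πI² = 3375/13013
I = (+1)√(3375/13013/(4π)) = 0.14366244

0.143662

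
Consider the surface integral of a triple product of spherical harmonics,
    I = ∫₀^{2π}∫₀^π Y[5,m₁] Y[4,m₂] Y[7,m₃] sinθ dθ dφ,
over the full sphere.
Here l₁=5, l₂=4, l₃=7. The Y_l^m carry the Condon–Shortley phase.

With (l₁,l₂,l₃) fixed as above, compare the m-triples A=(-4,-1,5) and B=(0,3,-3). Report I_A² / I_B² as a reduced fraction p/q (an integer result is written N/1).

l's match ⇒ only the (l;m) 3-j factors differ between A and B.
A: triangle coeff Δ(5,4,7) = 1/6126120; Σ_t [1,2]: t=1:−1/1935360 t=2:+1/1209600 = 1/3225600; (3j)²=243/61880 [(5 4 7; -4 -1 5)], sign=+1
B: triangle coeff Δ(5,4,7) = 1/6126120; Σ_t [1,2]: t=1:−1/414720 t=2:+1/172800 = 7/2073600; (3j)²=343/29172 [(5 4 7; 0 3 -3)], sign=+1
I_A²/I_B² = (243/61880)/(343/29172) = 8019/24010

8019/24010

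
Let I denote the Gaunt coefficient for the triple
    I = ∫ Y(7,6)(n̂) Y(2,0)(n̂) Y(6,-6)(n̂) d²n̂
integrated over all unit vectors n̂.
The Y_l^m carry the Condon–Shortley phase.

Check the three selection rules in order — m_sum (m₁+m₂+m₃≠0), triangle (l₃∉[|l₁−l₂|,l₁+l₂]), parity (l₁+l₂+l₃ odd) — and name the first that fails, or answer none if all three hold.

parity

Σmᵢ = 0  ✓
l₃∈[|l₁−l₂|,l₁+l₂]=[5,9], have l₃=6  ✓
Σlᵢ = 15 ⇒ odd  ✗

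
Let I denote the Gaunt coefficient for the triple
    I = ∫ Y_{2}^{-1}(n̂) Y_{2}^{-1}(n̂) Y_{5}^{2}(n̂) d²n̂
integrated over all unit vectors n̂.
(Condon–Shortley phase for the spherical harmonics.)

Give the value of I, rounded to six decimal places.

0.000000

l₃=5 ∉ [0,4] — triangle fails ⇒ I = 0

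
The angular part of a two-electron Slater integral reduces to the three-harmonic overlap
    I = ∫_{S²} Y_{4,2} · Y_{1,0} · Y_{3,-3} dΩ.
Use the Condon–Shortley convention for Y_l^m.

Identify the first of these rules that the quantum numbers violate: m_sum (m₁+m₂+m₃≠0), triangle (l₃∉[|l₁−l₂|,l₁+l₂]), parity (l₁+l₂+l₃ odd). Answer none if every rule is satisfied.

m_sum

m₁+m₂+m₃ = 2 + 0 − 3 = -1  ✗
triangle: |4−1|=3 ≤ l₃=3 ≤ 4+1=5
parity: l₁+l₂+l₃ = 8 is even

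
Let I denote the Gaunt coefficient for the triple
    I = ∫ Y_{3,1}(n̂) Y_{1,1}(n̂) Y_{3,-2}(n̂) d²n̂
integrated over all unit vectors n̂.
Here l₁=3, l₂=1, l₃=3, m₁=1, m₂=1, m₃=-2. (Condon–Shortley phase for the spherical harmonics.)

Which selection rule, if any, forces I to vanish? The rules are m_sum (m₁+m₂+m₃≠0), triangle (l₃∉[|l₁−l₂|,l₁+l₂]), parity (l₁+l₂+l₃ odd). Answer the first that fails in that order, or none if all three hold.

Σmᵢ = 0  ✓
l₃∈[|l₁−l₂|,l₁+l₂]=[2,4], have l₃=3  ✓
Σlᵢ = 7 ⇒ odd  ✗

parity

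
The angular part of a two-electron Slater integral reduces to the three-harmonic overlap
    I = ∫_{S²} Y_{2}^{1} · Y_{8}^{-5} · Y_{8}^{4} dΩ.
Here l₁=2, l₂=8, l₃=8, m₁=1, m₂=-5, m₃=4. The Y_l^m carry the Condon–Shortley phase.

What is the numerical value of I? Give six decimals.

-0.175924

Rules hold: Σm=0, L=18 even, 6≤8≤10.
N = 5·17·17 = 1445
Δ = 2!·2!·14!/19! = 1/348840
Racah Σ t=0..2: t=0:+1/116121600 t=1:−1/25401600 t=2:+1/116121600 = -1/45158400
⇒ 3j(2 8 8; 0 0 0)² = 24/1615, sgn -1
Racah Σ t=0..1: t=0:+1/479001600 t=1:−1/1916006400 = 1/638668800
⇒ 3j(2 8 8; 1 -5 4)² = 117/6460, sgn +1
4πI² = N·(3j₀)²·(3jₘ)² = 702/1805
I = -1·√(0.38892/4π) = -0.17592397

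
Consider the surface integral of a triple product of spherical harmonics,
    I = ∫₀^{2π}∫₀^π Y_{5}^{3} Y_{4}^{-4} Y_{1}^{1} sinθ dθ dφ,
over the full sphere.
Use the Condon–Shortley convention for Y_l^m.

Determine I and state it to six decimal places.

-0.049106

Rules hold: Σm=0, L=10 even, 1≤1≤9.
N = 11·9·3 = 297
Δ = 8!·2!·0!/11! = 1/495
Racah Σ t=4..4: t=4:+1/576 = 1/576
⇒ 3j(5 4 1; 0 0 0)² = 5/99, sgn -1
Racah Σ t=0..0: t=0:+1/80640 = 1/80640
⇒ 3j(5 4 1; 3 -4 1)² = 1/495, sgn +1
4πI² = N·(3j₀)²·(3jₘ)² = 1/33
I = -1·√(0.030303/4π) = -0.04910640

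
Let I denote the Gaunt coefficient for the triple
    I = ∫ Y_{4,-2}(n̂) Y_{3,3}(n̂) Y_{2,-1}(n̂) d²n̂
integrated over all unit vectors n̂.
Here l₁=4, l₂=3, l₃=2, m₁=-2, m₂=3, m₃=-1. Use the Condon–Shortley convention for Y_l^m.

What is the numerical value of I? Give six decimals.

Σlᵢ=9 odd — θ-integrand is odd under cosθ→−cosθ; I=0

0.000000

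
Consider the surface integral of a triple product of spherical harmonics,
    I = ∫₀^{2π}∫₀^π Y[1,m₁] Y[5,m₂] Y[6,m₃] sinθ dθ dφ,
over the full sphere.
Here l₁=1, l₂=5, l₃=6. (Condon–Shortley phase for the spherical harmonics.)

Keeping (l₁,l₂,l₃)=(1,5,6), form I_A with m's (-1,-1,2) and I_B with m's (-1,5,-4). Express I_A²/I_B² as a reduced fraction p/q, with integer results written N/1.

Same 1,5,6: normalisation and zero-m 3j drop out of the ratio.
A: Δ: 0! 2! 10! / 13! → 1/858; sum: t=0:+1/34560 = 1/34560; 3j²(1 5 6; -1 -1 2) = Δ·Π!·Σ² = 14/429  (sign +1)
B: Δ: 0! 2! 10! / 13! → 1/858; sum: t=0:+1/7257600 = 1/7257600; 3j²(1 5 6; -1 5 -4) = Δ·Π!·Σ² = 1/858  (sign +1)
I_A²/I_B² = (14/429)/(1/858) = 28/1

28/1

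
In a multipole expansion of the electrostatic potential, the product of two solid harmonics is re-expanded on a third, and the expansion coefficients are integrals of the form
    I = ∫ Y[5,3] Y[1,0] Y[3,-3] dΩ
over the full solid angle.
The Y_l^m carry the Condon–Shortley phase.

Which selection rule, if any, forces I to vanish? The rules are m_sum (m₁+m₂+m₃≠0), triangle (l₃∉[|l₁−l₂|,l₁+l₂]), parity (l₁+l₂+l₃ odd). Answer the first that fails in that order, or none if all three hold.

Σmᵢ = 0  ✓
l₃∈[|l₁−l₂|,l₁+l₂]=[4,6], have l₃=3  ✗
Σlᵢ = 9 ⇒ odd

triangle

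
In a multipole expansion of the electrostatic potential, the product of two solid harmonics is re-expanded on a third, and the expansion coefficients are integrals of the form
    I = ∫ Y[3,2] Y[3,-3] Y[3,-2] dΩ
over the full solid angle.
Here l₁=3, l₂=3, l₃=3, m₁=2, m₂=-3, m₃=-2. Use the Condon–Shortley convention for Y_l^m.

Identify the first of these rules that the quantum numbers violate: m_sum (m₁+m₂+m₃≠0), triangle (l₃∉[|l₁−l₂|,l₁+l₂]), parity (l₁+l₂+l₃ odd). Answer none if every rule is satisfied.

m_sum

Σmᵢ = -3  ✗
l₃∈[|l₁−l₂|,l₁+l₂]=[0,6], have l₃=3
Σlᵢ = 9 ⇒ odd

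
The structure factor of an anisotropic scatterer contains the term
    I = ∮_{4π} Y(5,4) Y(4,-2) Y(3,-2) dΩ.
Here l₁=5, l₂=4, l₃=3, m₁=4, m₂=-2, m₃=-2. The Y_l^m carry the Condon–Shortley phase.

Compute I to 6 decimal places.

Checks pass: Σm=0; 12 even; l₃=3∈[1,9].
(2·5+1)(2·4+1)(2·3+1) = 693
Δ: 6! 4! 2! / 13! → 1/180180
sum: t=2:+1/576 t=3:−1/144 t=4:+1/576 = -1/288
3j²(5 4 3; 0 0 0) = Δ·Π!·Σ² = 20/1001  (sign +1)
sum: t=0:+1/8640 t=1:−1/2880 = -1/4320
3j²(5 4 3; 4 -2 -2) = Δ·Π!·Σ² = 8/429  (sign +1)
combine: 4πI² = 693·20/1001·8/429 = 480/1859
take √, sign +1: I = 0.14334284

0.143343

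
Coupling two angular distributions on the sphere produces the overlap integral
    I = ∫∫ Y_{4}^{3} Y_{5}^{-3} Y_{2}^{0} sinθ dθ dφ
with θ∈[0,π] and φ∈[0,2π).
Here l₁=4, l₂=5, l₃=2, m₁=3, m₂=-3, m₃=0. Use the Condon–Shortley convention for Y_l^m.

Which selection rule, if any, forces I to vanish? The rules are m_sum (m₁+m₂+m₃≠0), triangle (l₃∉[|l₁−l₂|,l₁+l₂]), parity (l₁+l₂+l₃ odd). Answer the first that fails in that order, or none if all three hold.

parity

Σmᵢ = 0  ✓
l₃∈[|l₁−l₂|,l₁+l₂]=[1,9], have l₃=2  ✓
Σlᵢ = 11 ⇒ odd  ✗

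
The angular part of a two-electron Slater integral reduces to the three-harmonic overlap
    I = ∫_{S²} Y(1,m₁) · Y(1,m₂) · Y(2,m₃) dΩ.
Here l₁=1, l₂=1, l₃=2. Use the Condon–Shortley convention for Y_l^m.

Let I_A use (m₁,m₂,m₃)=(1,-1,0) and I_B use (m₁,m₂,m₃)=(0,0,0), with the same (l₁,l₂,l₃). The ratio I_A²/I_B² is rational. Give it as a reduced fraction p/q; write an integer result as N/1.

1/4

Shared (l₁,l₂,l₃)=(1,1,2): N and (l;000)² cancel in I_A²/I_B².
A: Δ = 0!·2!·2!/5! = 1/30; Racah Σ t=0..0: t=0:+1/4 = 1/4; ⇒ 3j(1 1 2; 1 -1 0)² = 1/30, sgn +1
B: Δ = 0!·2!·2!/5! = 1/30; Racah Σ t=0..0: t=0:+1/1 = 1/1; ⇒ 3j(1 1 2; 0 0 0)² = 2/15, sgn +1
I_A²/I_B² = (1/30)/(2/15) = 1/4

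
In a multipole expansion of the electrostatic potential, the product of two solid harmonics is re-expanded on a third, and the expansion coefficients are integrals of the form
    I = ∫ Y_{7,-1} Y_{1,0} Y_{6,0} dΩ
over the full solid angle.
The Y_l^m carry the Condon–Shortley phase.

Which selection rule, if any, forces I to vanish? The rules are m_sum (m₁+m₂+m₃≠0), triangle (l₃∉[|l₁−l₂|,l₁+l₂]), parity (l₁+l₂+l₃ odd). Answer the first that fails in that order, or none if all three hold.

m_sum

Σmᵢ = -1  ✗
l₃∈[|l₁−l₂|,l₁+l₂]=[6,8], have l₃=6
Σlᵢ = 14 ⇒ even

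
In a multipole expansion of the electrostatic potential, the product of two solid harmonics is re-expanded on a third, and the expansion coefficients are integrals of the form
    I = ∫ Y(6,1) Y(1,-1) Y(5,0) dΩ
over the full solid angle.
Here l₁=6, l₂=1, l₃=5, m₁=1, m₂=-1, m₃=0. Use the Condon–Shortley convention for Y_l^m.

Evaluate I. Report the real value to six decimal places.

-0.187239

Checks pass: Σm=0; 12 even; l₃=5∈[5,7].
(2·6+1)(2·1+1)(2·5+1) = 429
Δ: 2! 10! 0! / 13! → 1/858
sum: t=1:−1/14400 = -1/14400
3j²(6 1 5; 0 0 0) = Δ·Π!·Σ² = 6/143  (sign +1)
sum: t=0:+1/28800 = 1/28800
3j²(6 1 5; 1 -1 0) = Δ·Π!·Σ² = 7/286  (sign -1)
combine: 4πI² = 429·6/143·7/286 = 63/143
take √, sign -1: I = -0.18723944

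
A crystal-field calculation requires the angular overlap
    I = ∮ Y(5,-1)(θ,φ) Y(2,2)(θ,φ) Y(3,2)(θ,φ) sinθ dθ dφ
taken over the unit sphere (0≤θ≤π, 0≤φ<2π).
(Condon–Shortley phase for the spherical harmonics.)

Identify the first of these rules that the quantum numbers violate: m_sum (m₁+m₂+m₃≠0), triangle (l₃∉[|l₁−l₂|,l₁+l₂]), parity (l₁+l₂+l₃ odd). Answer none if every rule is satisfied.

m_sum

Σmᵢ = 3  ✗
l₃∈[|l₁−l₂|,l₁+l₂]=[3,7], have l₃=3
Σlᵢ = 10 ⇒ even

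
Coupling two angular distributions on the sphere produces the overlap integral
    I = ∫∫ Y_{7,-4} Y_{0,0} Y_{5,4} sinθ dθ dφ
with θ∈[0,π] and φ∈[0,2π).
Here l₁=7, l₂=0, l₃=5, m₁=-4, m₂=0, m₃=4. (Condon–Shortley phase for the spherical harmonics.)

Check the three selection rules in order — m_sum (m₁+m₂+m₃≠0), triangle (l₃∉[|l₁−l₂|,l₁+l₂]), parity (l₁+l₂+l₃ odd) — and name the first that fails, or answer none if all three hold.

triangle

m₁+m₂+m₃ = -4 + 0 + 4 = 0  ✓
triangle: |7−0|=7 ≤ l₃=5 ≤ 7+0=7  ✗
parity: l₁+l₂+l₃ = 12 is even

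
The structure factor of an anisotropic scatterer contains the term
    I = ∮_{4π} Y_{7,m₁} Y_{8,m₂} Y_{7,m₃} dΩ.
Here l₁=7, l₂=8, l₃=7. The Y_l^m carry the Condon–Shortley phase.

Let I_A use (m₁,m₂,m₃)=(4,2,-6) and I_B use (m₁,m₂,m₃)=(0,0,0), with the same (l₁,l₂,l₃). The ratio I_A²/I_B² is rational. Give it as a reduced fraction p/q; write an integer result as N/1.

117/70

l's match ⇒ only the (l;m) 3-j factors differ between A and B.
A: triangle coeff Δ(7,8,7) = 1/22086194130; Σ_t [2,3]: t=2:+1/6967296000 t=3:−1/2612736000 = -1/4180377600; (3j)²=75/7429 [(7 8 7; 4 2 -6)], sign=+1
B: triangle coeff Δ(7,8,7) = 1/22086194130; Σ_t [1,7]: t=1:−1/18289152000 t=2:+1/248832000 t=3:−1/24883200 t=4:+1/11943936 t=5:−1/24883200 t=6:+1/248832000 t=7:−1/18289152000 = 11/975421440; (3j)²=1750/289731 [(7 8 7; 0 0 0)], sign=-1
I_A²/I_B² = (75/7429)/(1750/289731) = 117/70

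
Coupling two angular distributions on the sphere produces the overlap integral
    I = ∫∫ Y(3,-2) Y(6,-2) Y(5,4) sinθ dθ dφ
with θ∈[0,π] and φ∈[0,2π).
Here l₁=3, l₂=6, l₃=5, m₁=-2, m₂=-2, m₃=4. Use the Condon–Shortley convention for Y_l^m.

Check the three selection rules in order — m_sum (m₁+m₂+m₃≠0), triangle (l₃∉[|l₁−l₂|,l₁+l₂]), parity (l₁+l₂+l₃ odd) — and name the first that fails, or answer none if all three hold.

m₁+m₂+m₃ = -2 − 2 + 4 = 0  ✓
triangle: |3−6|=3 ≤ l₃=5 ≤ 3+6=9  ✓
parity: l₁+l₂+l₃ = 14 is even  ✓

none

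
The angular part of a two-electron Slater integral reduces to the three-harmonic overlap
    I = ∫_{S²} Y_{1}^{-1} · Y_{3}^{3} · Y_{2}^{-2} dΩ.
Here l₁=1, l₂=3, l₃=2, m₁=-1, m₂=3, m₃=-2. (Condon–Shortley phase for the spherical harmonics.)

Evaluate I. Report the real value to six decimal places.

-0.319865

m-sum 0 ✓  L=6 even ✓  2≤2≤4 ✓
Π(2lᵢ+1) = 3×7×5 = 105
triangle coeff Δ(1,3,2) = 1/105
Σ_t [1,1]: t=1:−1/4 = -1/4
(3j)²=3/35 [(1 3 2; 0 0 0)], sign=-1
Σ_t [2,2]: t=2:+1/48 = 1/48
(3j)²=1/7 [(1 3 2; -1 3 -2)], sign=+1
⇒ 4πI² = 9/7
I = (-1)√(9/7/(4π)) = -0.31986543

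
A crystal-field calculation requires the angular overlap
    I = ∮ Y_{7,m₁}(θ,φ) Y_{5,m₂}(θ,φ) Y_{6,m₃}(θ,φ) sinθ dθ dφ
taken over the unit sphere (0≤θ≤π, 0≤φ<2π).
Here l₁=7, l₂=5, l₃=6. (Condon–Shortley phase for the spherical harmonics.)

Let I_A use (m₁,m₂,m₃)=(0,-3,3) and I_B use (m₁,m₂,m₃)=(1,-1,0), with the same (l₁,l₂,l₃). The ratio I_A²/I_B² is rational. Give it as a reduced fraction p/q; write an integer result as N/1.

567/605

Shared (l₁,l₂,l₃)=(7,5,6): N and (l;000)² cancel in I_A²/I_B².
A: Δ = 6!·8!·4!/19! = 1/174594420; Racah Σ t=0..2: t=0:+1/14515200 t=1:−1/1036800 t=2:+1/829440 = 1/3225600; ⇒ 3j(7 5 6; 0 -3 3)² = 567/230945, sgn -1
B: Δ = 6!·8!·4!/19! = 1/174594420; Racah Σ t=0..4: t=0:+1/24883200 t=1:−1/518400 t=2:+1/110592 t=3:−1/155520 t=4:+1/1658880 = 11/8294400; ⇒ 3j(7 5 6; 1 -1 0)² = 11/4199, sgn +1
I_A²/I_B² = (567/230945)/(11/4199) = 567/605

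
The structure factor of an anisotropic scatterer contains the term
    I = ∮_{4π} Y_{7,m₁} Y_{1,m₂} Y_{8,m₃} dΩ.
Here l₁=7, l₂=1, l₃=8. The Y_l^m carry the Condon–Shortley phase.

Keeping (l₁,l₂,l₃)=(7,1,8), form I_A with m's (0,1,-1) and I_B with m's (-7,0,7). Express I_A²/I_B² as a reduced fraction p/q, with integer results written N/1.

l's match ⇒ only the (l;m) 3-j factors differ between A and B.
A: triangle coeff Δ(7,1,8) = 1/2040; Σ_t [0,0]: t=0:+1/50803200 = 1/50803200; (3j)²=3/170 [(7 1 8; 0 1 -1)], sign=-1
B: triangle coeff Δ(7,1,8) = 1/2040; Σ_t [0,0]: t=0:+1/87178291200 = 1/87178291200; (3j)²=1/136 [(7 1 8; -7 0 7)], sign=-1
I_A²/I_B² = (3/170)/(1/136) = 12/5

12/5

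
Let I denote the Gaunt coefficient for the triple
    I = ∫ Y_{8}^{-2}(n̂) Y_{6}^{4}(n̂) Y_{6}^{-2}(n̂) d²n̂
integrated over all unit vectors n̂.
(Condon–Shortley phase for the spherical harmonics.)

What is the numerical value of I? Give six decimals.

0.042431

Rules hold: Σm=0, L=20 even, 2≤6≤14.
N = 17·13·13 = 2873
Δ = 8!·8!·4!/21! = 1/1309458150
Racah Σ t=2..6: t=2:+1/49766400 t=3:−1/3110400 t=4:+1/1327104 t=5:−1/3110400 t=6:+1/49766400 = 1/6635520
⇒ 3j(8 6 6; 0 0 0)² = 350/46189, sgn +1
Racah Σ t=6..8: t=6:+1/19906560 t=7:−1/21772800 t=8:+1/232243200 = 1/116121600
⇒ 3j(8 6 6; -2 4 -2)² = 48/46189, sgn +1
4πI² = N·(3j₀)²·(3jₘ)² = 16800/742577
I = +1·√(0.0226239/4π) = 0.04243058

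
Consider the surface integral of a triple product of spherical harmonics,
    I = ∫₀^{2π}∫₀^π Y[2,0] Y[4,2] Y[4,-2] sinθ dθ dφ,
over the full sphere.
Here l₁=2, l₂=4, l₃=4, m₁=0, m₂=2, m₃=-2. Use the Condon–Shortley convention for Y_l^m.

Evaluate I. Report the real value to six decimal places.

0.065536

m-sum 0 ✓  L=10 even ✓  2≤4≤6 ✓
Π(2lᵢ+1) = 5×9×9 = 405
triangle coeff Δ(2,4,4) = 1/13860
Σ_t [0,2]: t=0:+1/192 t=1:−1/36 t=2:+1/192 = -5/288
(3j)²=20/693 [(2 4 4; 0 0 0)], sign=-1
Σ_t [0,2]: t=0:+1/2880 t=1:−1/120 t=2:+1/192 = -1/360
(3j)²=16/3465 [(2 4 4; 0 2 -2)], sign=-1
⇒ 4πI² = 320/5929
I = (+1)√(320/5929/(4π)) = 0.06553591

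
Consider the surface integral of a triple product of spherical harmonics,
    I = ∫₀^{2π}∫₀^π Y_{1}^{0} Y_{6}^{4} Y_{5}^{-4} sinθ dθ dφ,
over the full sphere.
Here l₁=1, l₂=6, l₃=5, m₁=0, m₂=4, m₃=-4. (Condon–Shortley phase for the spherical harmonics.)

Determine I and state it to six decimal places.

Checks pass: Σm=0; 12 even; l₃=5∈[5,7].
(2·1+1)(2·6+1)(2·5+1) = 429
Δ: 2! 0! 10! / 13! → 1/858
sum: t=1:−1/14400 = -1/14400
3j²(1 6 5; 0 0 0) = Δ·Π!·Σ² = 6/143  (sign +1)
sum: t=1:−1/362880 = -1/362880
3j²(1 6 5; 0 4 -4) = Δ·Π!·Σ² = 10/429  (sign +1)
combine: 4πI² = 429·6/143·10/429 = 60/143
take √, sign +1: I = 0.18272698

0.182727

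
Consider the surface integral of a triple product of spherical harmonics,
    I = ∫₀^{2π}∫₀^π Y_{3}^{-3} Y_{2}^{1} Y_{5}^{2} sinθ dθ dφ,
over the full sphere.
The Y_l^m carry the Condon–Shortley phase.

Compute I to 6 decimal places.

Rules hold: Σm=0, L=10 even, 1≤5≤5.
N = 7·5·11 = 385
Δ = 0!·6!·4!/11! = 1/2310
Racah Σ t=0..0: t=0:+1/144 = 1/144
⇒ 3j(3 2 5; 0 0 0)² = 10/231, sgn -1
Racah Σ t=0..0: t=0:+1/4320 = 1/4320
⇒ 3j(3 2 5; -3 1 2)² = 1/330, sgn -1
4πI² = N·(3j₀)²·(3jₘ)² = 5/99
I = +1·√(0.0505051/4π) = 0.06339609

0.063396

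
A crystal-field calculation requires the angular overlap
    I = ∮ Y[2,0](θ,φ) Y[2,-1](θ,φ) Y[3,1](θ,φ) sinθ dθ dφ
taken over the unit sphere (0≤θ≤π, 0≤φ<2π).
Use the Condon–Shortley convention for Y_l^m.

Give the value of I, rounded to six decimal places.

L=7 odd ⇒ parity kills the (l;000) factor ⇒ I = 0

0.000000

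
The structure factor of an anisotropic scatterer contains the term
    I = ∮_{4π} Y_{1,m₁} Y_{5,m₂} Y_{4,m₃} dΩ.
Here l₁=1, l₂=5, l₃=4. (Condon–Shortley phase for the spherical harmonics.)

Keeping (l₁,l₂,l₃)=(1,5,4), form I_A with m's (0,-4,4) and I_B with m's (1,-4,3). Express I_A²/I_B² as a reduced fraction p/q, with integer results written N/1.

1/4

Same 1,5,4: normalisation and zero-m 3j drop out of the ratio.
A: Δ: 2! 0! 8! / 11! → 1/495; sum: t=1:−1/40320 = -1/40320; 3j²(1 5 4; 0 -4 4) = Δ·Π!·Σ² = 1/55  (sign -1)
B: Δ: 2! 0! 8! / 11! → 1/495; sum: t=0:+1/10080 = 1/10080; 3j²(1 5 4; 1 -4 3) = Δ·Π!·Σ² = 4/55  (sign -1)
I_A²/I_B² = (1/55)/(4/55) = 1/4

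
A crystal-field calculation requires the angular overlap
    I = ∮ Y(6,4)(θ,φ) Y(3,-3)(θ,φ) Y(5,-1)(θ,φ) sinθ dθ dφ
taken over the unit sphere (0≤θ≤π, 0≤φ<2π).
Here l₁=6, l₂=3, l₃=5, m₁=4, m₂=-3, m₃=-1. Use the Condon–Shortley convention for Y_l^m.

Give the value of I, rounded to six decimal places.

m-sum 0 ✓  L=14 even ✓  3≤5≤9 ✓
Π(2lᵢ+1) = 13×7×11 = 1001
triangle coeff Δ(6,3,5) = 1/675675
Σ_t [1,3]: t=1:−1/8640 t=2:+1/2304 t=3:−1/8640 = 7/34560
(3j)²=7/429 [(6 3 5; 0 0 0)], sign=-1
Σ_t [0,0]: t=0:+1/69120 = 1/69120
(3j)²=4/143 [(6 3 5; 4 -3 -1)], sign=+1
⇒ 4πI² = 196/429
I = (-1)√(196/429/(4π)) = -0.19067531

-0.190675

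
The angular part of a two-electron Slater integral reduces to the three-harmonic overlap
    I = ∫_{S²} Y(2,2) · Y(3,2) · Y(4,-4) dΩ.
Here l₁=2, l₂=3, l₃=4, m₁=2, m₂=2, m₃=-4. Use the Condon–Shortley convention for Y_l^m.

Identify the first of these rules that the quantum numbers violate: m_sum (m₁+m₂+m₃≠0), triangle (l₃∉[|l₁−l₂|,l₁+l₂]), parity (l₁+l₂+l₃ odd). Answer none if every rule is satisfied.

parity

azimuthal sum: 2 + 2 − 4 = 0  ✓
1 ≤ 4 ≤ 5 (triangle on l)  ✓
L = 2 + 3 + 4 = 9 (odd)  ✗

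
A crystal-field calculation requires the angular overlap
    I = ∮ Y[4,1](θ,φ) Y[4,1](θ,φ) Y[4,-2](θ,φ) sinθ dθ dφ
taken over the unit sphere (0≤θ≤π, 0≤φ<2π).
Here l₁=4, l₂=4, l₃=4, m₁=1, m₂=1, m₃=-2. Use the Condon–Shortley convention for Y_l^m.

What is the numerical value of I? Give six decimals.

Checks pass: Σm=0; 12 even; l₃=4∈[0,8].
(2·4+1)(2·4+1)(2·4+1) = 729
Δ: 4! 4! 4! / 13! → 1/450450
sum: t=0:+1/13824 t=1:−1/216 t=2:+1/64 t=3:−1/216 t=4:+1/13824 = 5/768
3j²(4 4 4; 0 0 0) = Δ·Π!·Σ² = 18/1001  (sign +1)
sum: t=1:−1/576 t=2:+1/144 t=3:−1/576 = 1/288
3j²(4 4 4; 1 1 -2) = Δ·Π!·Σ² = 20/1001  (sign +1)
combine: 4πI² = 729·18/1001·20/1001 = 262440/1002001
take √, sign +1: I = 0.14436968

0.144370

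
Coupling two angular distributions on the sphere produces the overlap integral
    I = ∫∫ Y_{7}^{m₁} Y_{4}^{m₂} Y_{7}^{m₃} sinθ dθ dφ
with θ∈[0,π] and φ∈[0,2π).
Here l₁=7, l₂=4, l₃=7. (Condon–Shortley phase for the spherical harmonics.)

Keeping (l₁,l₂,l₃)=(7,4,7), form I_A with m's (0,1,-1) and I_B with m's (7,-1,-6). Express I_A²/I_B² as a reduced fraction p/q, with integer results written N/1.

Same 7,4,7: normalisation and zero-m 3j drop out of the ratio.
A: Δ: 4! 10! 4! / 19! → 1/58198140; sum: t=1:−1/2488320 t=2:+1/345600 t=3:−1/414720 t=4:+1/4354560 = 1/3225600; 3j²(7 4 7; 0 1 -1) = Δ·Π!·Σ² = 81/92378  (sign +1)
B: Δ: 4! 10! 4! / 19! → 1/58198140; sum: t=0:+1/522547200 = 1/522547200; 3j²(7 4 7; 7 -1 -6) = Δ·Π!·Σ² = 143/5814  (sign -1)
I_A²/I_B² = (81/92378)/(143/5814) = 729/20449

729/20449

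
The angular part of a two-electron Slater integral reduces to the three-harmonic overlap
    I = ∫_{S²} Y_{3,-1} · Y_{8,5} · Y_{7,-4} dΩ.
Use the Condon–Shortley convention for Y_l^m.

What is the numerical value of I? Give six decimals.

-0.120760

m-sum 0 ✓  L=18 even ✓  5≤7≤11 ✓
Π(2lᵢ+1) = 7×17×15 = 1785
triangle coeff Δ(3,8,7) = 1/5290740
Σ_t [1,3]: t=1:−1/7257600 t=2:+1/2073600 t=3:−1/7257600 = 1/4838400
(3j)²=252/20995 [(3 8 7; 0 0 0)], sign=-1
Σ_t [2,4]: t=2:+1/319334400 t=3:−1/43545600 t=4:+1/104509440 = -59/5748019200
(3j)²=3481/406980 [(3 8 7; -1 5 -4)], sign=+1
⇒ 4πI² = 73101/398905
I = (-1)√(73101/398905/(4π)) = -0.12075969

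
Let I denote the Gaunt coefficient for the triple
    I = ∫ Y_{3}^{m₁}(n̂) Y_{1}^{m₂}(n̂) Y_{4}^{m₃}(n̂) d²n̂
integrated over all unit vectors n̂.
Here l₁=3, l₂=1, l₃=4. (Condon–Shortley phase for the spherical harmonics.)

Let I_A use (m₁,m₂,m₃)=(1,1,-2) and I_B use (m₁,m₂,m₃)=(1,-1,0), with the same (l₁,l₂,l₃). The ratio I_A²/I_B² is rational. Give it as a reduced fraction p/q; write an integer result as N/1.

5/2

Shared (l₁,l₂,l₃)=(3,1,4): N and (l;000)² cancel in I_A²/I_B².
A: Δ = 0!·6!·2!/9! = 1/252; Racah Σ t=0..0: t=0:+1/96 = 1/96; ⇒ 3j(3 1 4; 1 1 -2)² = 5/84, sgn +1
B: Δ = 0!·6!·2!/9! = 1/252; Racah Σ t=0..0: t=0:+1/96 = 1/96; ⇒ 3j(3 1 4; 1 -1 0)² = 1/42, sgn +1
I_A²/I_B² = (5/84)/(1/42) = 5/2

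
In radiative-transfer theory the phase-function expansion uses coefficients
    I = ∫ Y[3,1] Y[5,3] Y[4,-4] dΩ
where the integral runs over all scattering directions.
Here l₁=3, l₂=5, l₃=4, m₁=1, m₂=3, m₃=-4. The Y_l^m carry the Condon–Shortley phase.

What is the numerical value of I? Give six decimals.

0.169606

Rules hold: Σm=0, L=12 even, 2≤4≤8.
N = 7·11·9 = 693
Δ = 4!·2!·6!/13! = 1/180180
Racah Σ t=1..3: t=1:−1/576 t=2:+1/144 t=3:−1/576 = 1/288
⇒ 3j(3 5 4; 0 0 0)² = 20/1001, sgn +1
Racah Σ t=2..2: t=2:+1/5760 = 1/5760
⇒ 3j(3 5 4; 1 3 -4)² = 56/2145, sgn +1
4πI² = N·(3j₀)²·(3jₘ)² = 672/1859
I = +1·√(0.361485/4π) = 0.16960553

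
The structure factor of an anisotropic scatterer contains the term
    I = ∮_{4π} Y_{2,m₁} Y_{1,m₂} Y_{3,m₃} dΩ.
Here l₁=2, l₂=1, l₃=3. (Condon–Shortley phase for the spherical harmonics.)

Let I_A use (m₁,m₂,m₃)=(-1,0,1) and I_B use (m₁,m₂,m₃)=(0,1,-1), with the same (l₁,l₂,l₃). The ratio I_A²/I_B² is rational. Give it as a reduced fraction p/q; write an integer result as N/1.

Same 2,1,3: normalisation and zero-m 3j drop out of the ratio.
A: Δ: 0! 4! 2! / 7! → 1/105; sum: t=0:+1/6 = 1/6; 3j²(2 1 3; -1 0 1) = Δ·Π!·Σ² = 8/105  (sign +1)
B: Δ: 0! 4! 2! / 7! → 1/105; sum: t=0:+1/8 = 1/8; 3j²(2 1 3; 0 1 -1) = Δ·Π!·Σ² = 2/35  (sign +1)
I_A²/I_B² = (8/105)/(2/35) = 4/3

4/3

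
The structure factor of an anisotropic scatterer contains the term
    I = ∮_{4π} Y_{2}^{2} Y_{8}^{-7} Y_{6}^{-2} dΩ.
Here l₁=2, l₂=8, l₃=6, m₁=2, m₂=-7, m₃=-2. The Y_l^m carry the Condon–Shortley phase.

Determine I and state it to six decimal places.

2 − 7 − 2 = -7 ≠ 0: azimuthal integral kills it; I = 0

0.000000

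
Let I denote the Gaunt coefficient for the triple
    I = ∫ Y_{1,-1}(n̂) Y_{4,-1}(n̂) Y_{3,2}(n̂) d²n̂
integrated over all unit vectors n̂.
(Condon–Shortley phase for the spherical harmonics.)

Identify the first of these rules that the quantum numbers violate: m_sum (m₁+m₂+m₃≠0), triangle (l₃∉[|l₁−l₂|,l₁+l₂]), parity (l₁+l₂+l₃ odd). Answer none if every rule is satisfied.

none

m₁+m₂+m₃ = -1 − 1 + 2 = 0  ✓
triangle: |1−4|=3 ≤ l₃=3 ≤ 1+4=5  ✓
parity: l₁+l₂+l₃ = 8 is even  ✓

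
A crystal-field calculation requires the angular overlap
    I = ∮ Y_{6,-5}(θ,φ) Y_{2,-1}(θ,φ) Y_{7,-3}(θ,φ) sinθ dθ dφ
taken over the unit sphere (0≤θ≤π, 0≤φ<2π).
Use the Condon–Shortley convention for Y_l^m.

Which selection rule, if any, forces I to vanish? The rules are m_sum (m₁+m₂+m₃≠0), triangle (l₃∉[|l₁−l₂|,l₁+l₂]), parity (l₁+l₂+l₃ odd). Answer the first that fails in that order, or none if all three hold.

azimuthal sum: -5 − 1 − 3 = -9  ✗
4 ≤ 7 ≤ 8 (triangle on l)
L = 6 + 2 + 7 = 15 (odd)

m_sum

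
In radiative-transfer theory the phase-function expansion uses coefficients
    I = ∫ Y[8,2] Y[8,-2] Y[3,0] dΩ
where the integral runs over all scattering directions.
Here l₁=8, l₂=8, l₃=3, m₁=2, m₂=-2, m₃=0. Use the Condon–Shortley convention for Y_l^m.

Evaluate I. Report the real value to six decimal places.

Σlᵢ=19 odd — θ-integrand is odd under cosθ→−cosθ; I=0

0.000000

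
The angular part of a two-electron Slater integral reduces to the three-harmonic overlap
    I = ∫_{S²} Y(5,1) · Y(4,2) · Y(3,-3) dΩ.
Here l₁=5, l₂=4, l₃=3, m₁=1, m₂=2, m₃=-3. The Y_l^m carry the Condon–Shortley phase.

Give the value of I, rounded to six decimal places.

Checks pass: Σm=0; 12 even; l₃=3∈[1,9].
(2·5+1)(2·4+1)(2·3+1) = 693
Δ: 6! 4! 2! / 13! → 1/180180
sum: t=2:+1/576 t=3:−1/144 t=4:+1/576 = -1/288
3j²(5 4 3; 0 0 0) = Δ·Π!·Σ² = 20/1001  (sign +1)
sum: t=4:+1/2304 = 1/2304
3j²(5 4 3; 1 2 -3) = Δ·Π!·Σ² = 75/4004  (sign +1)
combine: 4πI² = 693·20/1001·75/4004 = 3375/13013
take √, sign +1: I = 0.14366244

0.143662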